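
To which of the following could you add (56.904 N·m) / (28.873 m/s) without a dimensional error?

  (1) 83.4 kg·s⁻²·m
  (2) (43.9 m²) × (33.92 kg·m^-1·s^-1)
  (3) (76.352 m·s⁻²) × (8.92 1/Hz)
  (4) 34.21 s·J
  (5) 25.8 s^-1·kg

(2)

Reference: [kg·m²·s⁻²] / [m·s⁻¹] = kg·m·s⁻¹.
Each option:
  (1) kg·m·s⁻²
  (2) [m²] · [kg·m⁻¹·s⁻¹] = kg·m·s⁻¹  ← same
  (3) [m·s⁻²] · [s] = m·s⁻¹
  (4) J·s = N·m·s = kg·m²·s⁻¹
  (5) kg·s⁻¹
Only (2) matches kg·m·s⁻¹.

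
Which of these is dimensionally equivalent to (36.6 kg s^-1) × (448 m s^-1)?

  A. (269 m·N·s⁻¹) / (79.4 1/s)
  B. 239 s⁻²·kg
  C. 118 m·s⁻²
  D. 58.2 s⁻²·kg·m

Reference: [kg·s⁻¹] · [m·s⁻¹] = kg·m·s⁻².
Each option:
  A. [kg·m²·s⁻³] / [s⁻¹] = kg·m²·s⁻²
  B. kg·s⁻²
  C. m·s⁻²
  D. kg·m·s⁻²  ← same
Only D. matches kg·m·s⁻².

D.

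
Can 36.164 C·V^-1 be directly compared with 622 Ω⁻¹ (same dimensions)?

No

Reduce each to base SI dimensions:
  36.164 C·V^-1:  C·V⁻¹ = s·A·(J·C⁻¹)⁻¹ = kg⁻¹·m⁻²·s⁴·A²
  622 Ω⁻¹:  Ω⁻¹ = (V·A⁻¹)⁻¹ = kg⁻¹·m⁻²·s³·A²
kg⁻¹·m⁻²·s⁴·A² ≠ kg⁻¹·m⁻²·s³·A², so they cannot be added.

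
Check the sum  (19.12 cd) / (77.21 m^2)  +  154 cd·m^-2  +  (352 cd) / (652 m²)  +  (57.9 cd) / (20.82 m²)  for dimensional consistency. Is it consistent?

Yes

Reduce each to base SI dimensions:
  (19.12 cd) / (77.21 m^2):  [cd] / [m²] = m⁻²·cd
  154 cd·m^-2:  cd·m⁻² = m⁻²·cd
  (352 cd) / (652 m²):  [cd] / [m²] = m⁻²·cd
  (57.9 cd) / (20.82 m²):  [cd] / [m²] = m⁻²·cd
Every term reduces to m⁻²·cd.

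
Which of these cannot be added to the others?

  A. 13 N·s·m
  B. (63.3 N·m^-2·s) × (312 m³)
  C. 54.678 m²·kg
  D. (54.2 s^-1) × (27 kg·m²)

Work out the base dimensions of each:
  A. N·m·s = kg·m·s⁻²·m·s = kg·m²·s⁻¹
  B. [kg·m⁻¹·s⁻¹] · [m³] = kg·m²·s⁻¹
  C. kg·m²
  D. [s⁻¹] · [kg·m²] = kg·m²·s⁻¹
All reduce to kg·m²·s⁻¹ except C., which is kg·m².

C.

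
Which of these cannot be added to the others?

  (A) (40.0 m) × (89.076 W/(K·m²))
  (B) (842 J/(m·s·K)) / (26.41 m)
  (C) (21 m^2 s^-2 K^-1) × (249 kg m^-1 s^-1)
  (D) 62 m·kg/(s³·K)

(B)

In SI base units:
  (A) [m] · [kg·s⁻³·K⁻¹] = kg·m·s⁻³·K⁻¹
  (B) [kg·m·s⁻³·K⁻¹] / [m] = kg·s⁻³·K⁻¹
  (C) [m²·s⁻²·K⁻¹] · [kg·m⁻¹·s⁻¹] = kg·m·s⁻³·K⁻¹
  (D) kg·m·s⁻³·K⁻¹
All reduce to kg·m·s⁻³·K⁻¹ except (B), which is kg·s⁻³·K⁻¹.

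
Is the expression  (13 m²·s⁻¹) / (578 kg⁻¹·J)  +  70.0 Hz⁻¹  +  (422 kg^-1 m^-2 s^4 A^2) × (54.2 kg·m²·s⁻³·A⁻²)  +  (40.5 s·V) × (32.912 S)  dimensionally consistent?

In SI base units:
  (13 m²·s⁻¹) / (578 kg⁻¹·J):  [m²·s⁻¹] / [m²·s⁻²] = s
  70.0 Hz⁻¹:  Hz⁻¹ = (s⁻¹)⁻¹ = s
  (422 kg^-1 m^-2 s^4 A^2) × (54.2 kg·m²·s⁻³·A⁻²):  [kg⁻¹·m⁻²·s⁴·A²] · [kg·m²·s⁻³·A⁻²] = s
  (40.5 s·V) × (32.912 S):  [kg·m²·s⁻²·A⁻¹] · [kg⁻¹·m⁻²·s³·A²] = s·A
The terms do not share a single dimension (s vs s·A).

No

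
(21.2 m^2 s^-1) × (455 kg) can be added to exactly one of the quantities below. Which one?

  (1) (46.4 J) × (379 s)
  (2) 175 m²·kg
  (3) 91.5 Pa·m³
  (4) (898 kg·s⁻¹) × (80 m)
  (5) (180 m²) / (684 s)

(1)

Reference: [m²·s⁻¹] · [kg] = kg·m²·s⁻¹.
Each option:
  (1) [kg·m²·s⁻²] · [s] = kg·m²·s⁻¹  ← same
  (2) kg·m²
  (3) Pa·m³ = N·m⁻²·m³ = kg·m²·s⁻²
  (4) [kg·s⁻¹] · [m] = kg·m·s⁻¹
  (5) [m²] / [s] = m²·s⁻¹
Only (1) matches kg·m²·s⁻¹.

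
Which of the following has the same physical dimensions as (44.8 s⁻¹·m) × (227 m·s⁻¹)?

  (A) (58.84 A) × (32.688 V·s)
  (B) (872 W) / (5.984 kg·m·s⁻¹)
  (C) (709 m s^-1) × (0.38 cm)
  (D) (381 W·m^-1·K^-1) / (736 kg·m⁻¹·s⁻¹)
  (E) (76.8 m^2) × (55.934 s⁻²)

(E)

Reference: [m·s⁻¹] · [m·s⁻¹] = m²·s⁻².
Each option:
  (A) [A] · [kg·m²·s⁻²·A⁻¹] = kg·m²·s⁻²
  (B) [kg·m²·s⁻³] / [kg·m·s⁻¹] = m·s⁻²
  (C) [m·s⁻¹] · [m] = m²·s⁻¹
  (D) [kg·m·s⁻³·K⁻¹] / [kg·m⁻¹·s⁻¹] = m²·s⁻²·K⁻¹
  (E) [m²] · [s⁻²] = m²·s⁻²  ← same
Only (E) matches m²·s⁻².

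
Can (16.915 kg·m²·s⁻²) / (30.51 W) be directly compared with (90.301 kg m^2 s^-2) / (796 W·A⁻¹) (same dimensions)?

Expand each in SI base units:
  (16.915 kg·m²·s⁻²) / (30.51 W):  [kg·m²·s⁻²] / [kg·m²·s⁻³] = s
  (90.301 kg m^2 s^-2) / (796 W·A⁻¹):  [kg·m²·s⁻²] / [kg·m²·s⁻³·A⁻¹] = s·A
s ≠ s·A, so they cannot be added.

No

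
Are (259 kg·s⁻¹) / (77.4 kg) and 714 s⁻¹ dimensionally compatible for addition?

Work out the base dimensions of each:
  (259 kg·s⁻¹) / (77.4 kg):  [kg·s⁻¹] / [kg] = s⁻¹
  714 s⁻¹:  s⁻¹
Both are s⁻¹, so they have the same dimensions and can be added.

Yes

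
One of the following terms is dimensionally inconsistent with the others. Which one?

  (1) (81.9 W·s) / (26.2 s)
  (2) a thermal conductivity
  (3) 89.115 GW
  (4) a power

In SI base units:
  (1) [kg·m²·s⁻²] / [s] = kg·m²·s⁻³
  (2) [thermal conductivity] = kg·m·s⁻³·K⁻¹
  (3) W = J·s⁻¹ = kg·m²·s⁻³
  (4) [power] = kg·m²·s⁻³
All reduce to kg·m²·s⁻³ except (2), which is kg·m·s⁻³·K⁻¹.

(2)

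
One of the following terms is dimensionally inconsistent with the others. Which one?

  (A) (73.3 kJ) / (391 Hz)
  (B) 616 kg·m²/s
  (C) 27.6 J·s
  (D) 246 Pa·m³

(D)

Reduce each to base SI dimensions:
  (A) [kg·m²·s⁻²] / [s⁻¹] = kg·m²·s⁻¹
  (B) kg·m²·s⁻¹
  (C) J·s = N·m·s = kg·m²·s⁻¹
  (D) Pa·m³ = N·m⁻²·m³ = kg·m²·s⁻²
All reduce to kg·m²·s⁻¹ except (D), which is kg·m²·s⁻².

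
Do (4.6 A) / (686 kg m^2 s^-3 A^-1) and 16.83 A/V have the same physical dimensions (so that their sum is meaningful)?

In SI base units:
  (4.6 A) / (686 kg m^2 s^-3 A^-1):  [A] / [kg·m²·s⁻³·A⁻¹] = kg⁻¹·m⁻²·s³·A²
  16.83 A/V:  A·V⁻¹ = A·(J·C⁻¹)⁻¹ = kg⁻¹·m⁻²·s³·A²
Both are kg⁻¹·m⁻²·s³·A², so they have the same dimensions and can be added.

Yes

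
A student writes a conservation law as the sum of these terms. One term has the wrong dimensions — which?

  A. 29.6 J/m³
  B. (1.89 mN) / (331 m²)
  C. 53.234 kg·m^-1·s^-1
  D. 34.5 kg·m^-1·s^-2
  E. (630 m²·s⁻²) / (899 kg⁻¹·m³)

Expand each in SI base units:
  A. J·m⁻³ = N·m·m⁻³ = kg·m⁻¹·s⁻²
  B. [kg·m·s⁻²] / [m²] = kg·m⁻¹·s⁻²
  C. kg·m⁻¹·s⁻¹
  D. kg·m⁻¹·s⁻²
  E. [m²·s⁻²] / [kg⁻¹·m³] = kg·m⁻¹·s⁻²
All reduce to kg·m⁻¹·s⁻² except C., which is kg·m⁻¹·s⁻¹.

C.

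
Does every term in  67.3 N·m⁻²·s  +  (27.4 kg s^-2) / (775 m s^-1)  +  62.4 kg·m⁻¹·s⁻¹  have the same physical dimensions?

Yes

Reduce each to base SI dimensions:
  67.3 N·m⁻²·s:  N·s·m⁻² = kg·m·s⁻²·s·m⁻² = kg·m⁻¹·s⁻¹
  (27.4 kg s^-2) / (775 m s^-1):  [kg·s⁻²] / [m·s⁻¹] = kg·m⁻¹·s⁻¹
  62.4 kg·m⁻¹·s⁻¹:  kg·m⁻¹·s⁻¹
Every term reduces to kg·m⁻¹·s⁻¹.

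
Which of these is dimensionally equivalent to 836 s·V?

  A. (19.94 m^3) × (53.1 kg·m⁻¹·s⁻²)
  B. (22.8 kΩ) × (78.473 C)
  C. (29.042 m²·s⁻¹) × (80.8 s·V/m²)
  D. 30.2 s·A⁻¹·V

Reference: V·s = J·C⁻¹·s = kg·m²·s⁻²·A⁻¹.
Each option:
  A. [m³] · [kg·m⁻¹·s⁻²] = kg·m²·s⁻²
  B. [kg·m²·s⁻³·A⁻²] · [s·A] = kg·m²·s⁻²·A⁻¹  ← same
  C. [m²·s⁻¹] · [kg·s⁻²·A⁻¹] = kg·m²·s⁻³·A⁻¹
  D. V·s·A⁻¹ = J·C⁻¹·s·A⁻¹ = kg·m²·s⁻²·A⁻²
Only B. matches kg·m²·s⁻²·A⁻¹.

B.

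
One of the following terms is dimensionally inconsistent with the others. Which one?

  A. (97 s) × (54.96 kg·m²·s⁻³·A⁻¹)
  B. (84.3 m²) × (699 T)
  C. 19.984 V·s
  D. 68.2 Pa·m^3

In SI base units:
  A. [s] · [kg·m²·s⁻³·A⁻¹] = kg·m²·s⁻²·A⁻¹
  B. [m²] · [kg·s⁻²·A⁻¹] = kg·m²·s⁻²·A⁻¹
  C. V·s = J·C⁻¹·s = kg·m²·s⁻²·A⁻¹
  D. Pa·m³ = N·m⁻²·m³ = kg·m²·s⁻²
All reduce to kg·m²·s⁻²·A⁻¹ except D., which is kg·m²·s⁻².

D.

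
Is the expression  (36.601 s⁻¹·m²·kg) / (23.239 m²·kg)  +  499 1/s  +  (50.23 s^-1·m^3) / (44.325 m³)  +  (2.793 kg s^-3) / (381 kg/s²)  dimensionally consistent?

Reduce each to base SI dimensions:
  (36.601 s⁻¹·m²·kg) / (23.239 m²·kg):  [kg·m²·s⁻¹] / [kg·m²] = s⁻¹
  499 1/s:  s⁻¹
  (50.23 s^-1·m^3) / (44.325 m³):  [m³·s⁻¹] / [m³] = s⁻¹
  (2.793 kg s^-3) / (381 kg/s²):  [kg·s⁻³] / [kg·s⁻²] = s⁻¹
Every term reduces to s⁻¹.

Yes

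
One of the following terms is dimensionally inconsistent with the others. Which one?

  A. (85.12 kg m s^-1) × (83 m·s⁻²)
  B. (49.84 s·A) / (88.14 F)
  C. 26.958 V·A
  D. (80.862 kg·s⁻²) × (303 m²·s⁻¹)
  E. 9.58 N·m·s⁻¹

Expand each in SI base units:
  A. [kg·m·s⁻¹] · [m·s⁻²] = kg·m²·s⁻³
  B. [s·A] / [kg⁻¹·m⁻²·s⁴·A²] = kg·m²·s⁻³·A⁻¹
  C. V·A = J·C⁻¹·A = kg·m²·s⁻³
  D. [kg·s⁻²] · [m²·s⁻¹] = kg·m²·s⁻³
  E. N·m·s⁻¹ = kg·m·s⁻²·m·s⁻¹ = kg·m²·s⁻³
All reduce to kg·m²·s⁻³ except B., which is kg·m²·s⁻³·A⁻¹.

B.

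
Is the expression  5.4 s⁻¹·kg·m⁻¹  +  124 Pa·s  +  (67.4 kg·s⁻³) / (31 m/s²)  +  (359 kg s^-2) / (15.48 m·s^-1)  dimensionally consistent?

In SI base units:
  5.4 s⁻¹·kg·m⁻¹:  kg·m⁻¹·s⁻¹
  124 Pa·s:  Pa·s = N·m⁻²·s = kg·m⁻¹·s⁻¹
  (67.4 kg·s⁻³) / (31 m/s²):  [kg·s⁻³] / [m·s⁻²] = kg·m⁻¹·s⁻¹
  (359 kg s^-2) / (15.48 m·s^-1):  [kg·s⁻²] / [m·s⁻¹] = kg·m⁻¹·s⁻¹
Every term reduces to kg·m⁻¹·s⁻¹.

Yes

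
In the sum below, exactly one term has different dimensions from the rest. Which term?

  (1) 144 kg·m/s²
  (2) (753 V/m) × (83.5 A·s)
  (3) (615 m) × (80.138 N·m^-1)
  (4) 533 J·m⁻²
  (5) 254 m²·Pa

(4)

Work out the base dimensions of each:
  (1) kg·m·s⁻²
  (2) [kg·m·s⁻³·A⁻¹] · [s·A] = kg·m·s⁻²
  (3) [m] · [kg·s⁻²] = kg·m·s⁻²
  (4) J·m⁻² = N·m·m⁻² = kg·s⁻²
  (5) Pa·m² = N·m⁻²·m² = kg·m·s⁻²
All reduce to kg·m·s⁻² except (4), which is kg·s⁻².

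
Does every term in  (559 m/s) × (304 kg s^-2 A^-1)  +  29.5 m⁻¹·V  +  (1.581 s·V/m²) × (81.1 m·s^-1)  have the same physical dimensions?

Yes

In SI base units:
  (559 m/s) × (304 kg s^-2 A^-1):  [m·s⁻¹] · [kg·s⁻²·A⁻¹] = kg·m·s⁻³·A⁻¹
  29.5 m⁻¹·V:  V·m⁻¹ = J·C⁻¹·m⁻¹ = kg·m·s⁻³·A⁻¹
  (1.581 s·V/m²) × (81.1 m·s^-1):  [kg·s⁻²·A⁻¹] · [m·s⁻¹] = kg·m·s⁻³·A⁻¹
Every term reduces to kg·m·s⁻³·A⁻¹.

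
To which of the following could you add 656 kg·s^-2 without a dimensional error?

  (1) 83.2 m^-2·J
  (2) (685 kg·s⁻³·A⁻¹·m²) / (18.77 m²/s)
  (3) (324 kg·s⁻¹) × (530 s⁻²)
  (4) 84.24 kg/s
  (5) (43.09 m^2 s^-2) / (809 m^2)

Reference: kg·s⁻².
Each option:
  (1) J·m⁻² = N·m·m⁻² = kg·s⁻²  ← same
  (2) [kg·m²·s⁻³·A⁻¹] / [m²·s⁻¹] = kg·s⁻²·A⁻¹
  (3) [kg·s⁻¹] · [s⁻²] = kg·s⁻³
  (4) kg·s⁻¹
  (5) [m²·s⁻²] / [m²] = s⁻²
Only (1) matches kg·s⁻².

(1)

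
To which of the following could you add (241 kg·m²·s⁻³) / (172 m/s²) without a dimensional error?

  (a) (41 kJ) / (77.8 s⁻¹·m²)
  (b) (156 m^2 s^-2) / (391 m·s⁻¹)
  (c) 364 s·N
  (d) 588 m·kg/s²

(c)

Reference: [kg·m²·s⁻³] / [m·s⁻²] = kg·m·s⁻¹.
Each option:
  (a) [kg·m²·s⁻²] / [m²·s⁻¹] = kg·s⁻¹
  (b) [m²·s⁻²] / [m·s⁻¹] = m·s⁻¹
  (c) N·s = kg·m·s⁻²·s = kg·m·s⁻¹  ← same
  (d) kg·m·s⁻²
Only (c) matches kg·m·s⁻¹.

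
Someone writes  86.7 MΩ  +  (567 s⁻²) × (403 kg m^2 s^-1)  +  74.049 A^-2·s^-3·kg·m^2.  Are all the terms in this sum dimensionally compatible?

No

Work out the base dimensions of each:
  86.7 MΩ:  Ω = V·A⁻¹ = kg·m²·s⁻³·A⁻²
  (567 s⁻²) × (403 kg m^2 s^-1):  [s⁻²] · [kg·m²·s⁻¹] = kg·m²·s⁻³
  74.049 A^-2·s^-3·kg·m^2:  kg·m²·s⁻³·A⁻²
The terms do not share a single dimension (kg·m²·s⁻³ vs kg·m²·s⁻³·A⁻²).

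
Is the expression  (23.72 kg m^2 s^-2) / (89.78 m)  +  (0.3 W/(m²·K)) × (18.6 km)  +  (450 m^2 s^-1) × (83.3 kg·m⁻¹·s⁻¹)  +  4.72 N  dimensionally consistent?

No

Expand each in SI base units:
  (23.72 kg m^2 s^-2) / (89.78 m):  [kg·m²·s⁻²] / [m] = kg·m·s⁻²
  (0.3 W/(m²·K)) × (18.6 km):  [kg·s⁻³·K⁻¹] · [m] = kg·m·s⁻³·K⁻¹
  (450 m^2 s^-1) × (83.3 kg·m⁻¹·s⁻¹):  [m²·s⁻¹] · [kg·m⁻¹·s⁻¹] = kg·m·s⁻²
  4.72 N:  N = kg·m·s⁻²
The terms do not share a single dimension (kg·m·s⁻² vs kg·m·s⁻³·K⁻¹).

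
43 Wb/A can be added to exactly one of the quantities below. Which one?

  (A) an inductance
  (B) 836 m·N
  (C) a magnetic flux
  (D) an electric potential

Reference: Wb·A⁻¹ = V·s·A⁻¹ = kg·m²·s⁻²·A⁻².
Each option:
  (A) [inductance] = kg·m²·s⁻²·A⁻²  ← same
  (B) N·m = kg·m·s⁻²·m = kg·m²·s⁻²
  (C) [magnetic flux] = kg·m²·s⁻²·A⁻¹
  (D) [electric potential] = kg·m²·s⁻³·A⁻¹
Only (A) matches kg·m²·s⁻²·A⁻².

(A)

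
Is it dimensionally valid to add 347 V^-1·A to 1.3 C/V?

No

Reduce each to base SI dimensions:
  347 V^-1·A:  A·V⁻¹ = A·(J·C⁻¹)⁻¹ = kg⁻¹·m⁻²·s³·A²
  1.3 C/V:  C·V⁻¹ = s·A·(J·C⁻¹)⁻¹ = kg⁻¹·m⁻²·s⁴·A²
kg⁻¹·m⁻²·s³·A² ≠ kg⁻¹·m⁻²·s⁴·A², so they cannot be added.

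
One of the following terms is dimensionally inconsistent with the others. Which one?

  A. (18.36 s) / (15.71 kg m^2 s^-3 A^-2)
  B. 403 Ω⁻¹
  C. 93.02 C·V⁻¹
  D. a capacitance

B.

In SI base units:
  A. [s] / [kg·m²·s⁻³·A⁻²] = kg⁻¹·m⁻²·s⁴·A²
  B. Ω⁻¹ = (V·A⁻¹)⁻¹ = kg⁻¹·m⁻²·s³·A²
  C. C·V⁻¹ = s·A·(J·C⁻¹)⁻¹ = kg⁻¹·m⁻²·s⁴·A²
  D. [capacitance] = kg⁻¹·m⁻²·s⁴·A²
All reduce to kg⁻¹·m⁻²·s⁴·A² except B., which is kg⁻¹·m⁻²·s³·A².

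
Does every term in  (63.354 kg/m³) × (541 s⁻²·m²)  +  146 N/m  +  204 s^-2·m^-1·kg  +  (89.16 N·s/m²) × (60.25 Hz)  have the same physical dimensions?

Work out the base dimensions of each:
  (63.354 kg/m³) × (541 s⁻²·m²):  [kg·m⁻³] · [m²·s⁻²] = kg·m⁻¹·s⁻²
  146 N/m:  N·m⁻¹ = kg·m·s⁻²·m⁻¹ = kg·s⁻²
  204 s^-2·m^-1·kg:  kg·m⁻¹·s⁻²
  (89.16 N·s/m²) × (60.25 Hz):  [kg·m⁻¹·s⁻¹] · [s⁻¹] = kg·m⁻¹·s⁻²
The terms do not share a single dimension (kg·m⁻¹·s⁻² vs kg·s⁻²).

No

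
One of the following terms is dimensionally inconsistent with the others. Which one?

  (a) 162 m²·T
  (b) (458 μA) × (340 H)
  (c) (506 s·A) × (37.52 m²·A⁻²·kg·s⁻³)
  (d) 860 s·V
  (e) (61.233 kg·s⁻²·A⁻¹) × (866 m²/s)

(e)

Expand each in SI base units:
  (a) T·m² = Wb·m⁻²·m² = kg·m²·s⁻²·A⁻¹
  (b) [A] · [kg·m²·s⁻²·A⁻²] = kg·m²·s⁻²·A⁻¹
  (c) [s·A] · [kg·m²·s⁻³·A⁻²] = kg·m²·s⁻²·A⁻¹
  (d) V·s = J·C⁻¹·s = kg·m²·s⁻²·A⁻¹
  (e) [kg·s⁻²·A⁻¹] · [m²·s⁻¹] = kg·m²·s⁻³·A⁻¹
All reduce to kg·m²·s⁻²·A⁻¹ except (e), which is kg·m²·s⁻³·A⁻¹.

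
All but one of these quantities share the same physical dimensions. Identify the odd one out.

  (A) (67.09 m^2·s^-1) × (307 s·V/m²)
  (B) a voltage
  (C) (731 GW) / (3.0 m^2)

(C)

Work out the base dimensions of each:
  (A) [m²·s⁻¹] · [kg·s⁻²·A⁻¹] = kg·m²·s⁻³·A⁻¹
  (B) [voltage] = kg·m²·s⁻³·A⁻¹
  (C) [kg·m²·s⁻³] / [m²] = kg·s⁻³
All reduce to kg·m²·s⁻³·A⁻¹ except (C), which is kg·s⁻³.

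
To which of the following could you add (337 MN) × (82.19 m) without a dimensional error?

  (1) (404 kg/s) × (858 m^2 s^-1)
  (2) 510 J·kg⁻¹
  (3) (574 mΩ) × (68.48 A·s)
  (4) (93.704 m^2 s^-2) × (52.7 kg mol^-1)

Reference: [kg·m·s⁻²] · [m] = kg·m²·s⁻².
Each option:
  (1) [kg·s⁻¹] · [m²·s⁻¹] = kg·m²·s⁻²  ← same
  (2) J·kg⁻¹ = N·m·kg⁻¹ = m²·s⁻²
  (3) [kg·m²·s⁻³·A⁻²] · [s·A] = kg·m²·s⁻²·A⁻¹
  (4) [m²·s⁻²] · [kg·mol⁻¹] = kg·m²·s⁻²·mol⁻¹
Only (1) matches kg·m²·s⁻².

(1)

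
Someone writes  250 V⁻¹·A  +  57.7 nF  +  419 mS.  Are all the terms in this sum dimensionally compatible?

Expand each in SI base units:
  250 V⁻¹·A:  A·V⁻¹ = A·(J·C⁻¹)⁻¹ = kg⁻¹·m⁻²·s³·A²
  57.7 nF:  F = C·V⁻¹ = kg⁻¹·m⁻²·s⁴·A²
  419 mS:  S = Ω⁻¹ = kg⁻¹·m⁻²·s³·A²
The terms do not share a single dimension (kg⁻¹·m⁻²·s³·A² vs kg⁻¹·m⁻²·s⁴·A²).

No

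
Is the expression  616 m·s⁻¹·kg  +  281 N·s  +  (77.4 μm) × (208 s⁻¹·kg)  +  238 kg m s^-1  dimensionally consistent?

Reduce each to base SI dimensions:
  616 m·s⁻¹·kg:  kg·m·s⁻¹
  281 N·s:  N·s = kg·m·s⁻²·s = kg·m·s⁻¹
  (77.4 μm) × (208 s⁻¹·kg):  [m] · [kg·s⁻¹] = kg·m·s⁻¹
  238 kg m s^-1:  kg·m·s⁻¹
Every term reduces to kg·m·s⁻¹.

Yes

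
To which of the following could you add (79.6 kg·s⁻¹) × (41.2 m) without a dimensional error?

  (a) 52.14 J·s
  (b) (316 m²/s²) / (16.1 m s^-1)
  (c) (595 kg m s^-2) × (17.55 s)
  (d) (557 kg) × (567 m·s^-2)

(c)

Reference: [kg·s⁻¹] · [m] = kg·m·s⁻¹.
Each option:
  (a) J·s = N·m·s = kg·m²·s⁻¹
  (b) [m²·s⁻²] / [m·s⁻¹] = m·s⁻¹
  (c) [kg·m·s⁻²] · [s] = kg·m·s⁻¹  ← same
  (d) [kg] · [m·s⁻²] = kg·m·s⁻²
Only (c) matches kg·m·s⁻¹.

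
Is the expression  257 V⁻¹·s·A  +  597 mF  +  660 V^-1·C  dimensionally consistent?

Expand each in SI base units:
  257 V⁻¹·s·A:  A·s·V⁻¹ = A·s·(J·C⁻¹)⁻¹ = kg⁻¹·m⁻²·s⁴·A²
  597 mF:  F = C·V⁻¹ = kg⁻¹·m⁻²·s⁴·A²
  660 V^-1·C:  C·V⁻¹ = s·A·(J·C⁻¹)⁻¹ = kg⁻¹·m⁻²·s⁴·A²
Every term reduces to kg⁻¹·m⁻²·s⁴·A².

Yes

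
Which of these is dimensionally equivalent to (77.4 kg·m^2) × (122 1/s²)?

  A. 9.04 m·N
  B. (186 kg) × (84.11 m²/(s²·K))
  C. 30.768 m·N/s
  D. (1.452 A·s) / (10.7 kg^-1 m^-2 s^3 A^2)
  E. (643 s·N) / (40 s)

Reference: [kg·m²] · [s⁻²] = kg·m²·s⁻².
Each option:
  A. N·m = kg·m·s⁻²·m = kg·m²·s⁻²  ← same
  B. [kg] · [m²·s⁻²·K⁻¹] = kg·m²·s⁻²·K⁻¹
  C. N·m·s⁻¹ = kg·m·s⁻²·m·s⁻¹ = kg·m²·s⁻³
  D. [s·A] / [kg⁻¹·m⁻²·s³·A²] = kg·m²·s⁻²·A⁻¹
  E. [kg·m·s⁻¹] / [s] = kg·m·s⁻²
Only A. matches kg·m²·s⁻².

A.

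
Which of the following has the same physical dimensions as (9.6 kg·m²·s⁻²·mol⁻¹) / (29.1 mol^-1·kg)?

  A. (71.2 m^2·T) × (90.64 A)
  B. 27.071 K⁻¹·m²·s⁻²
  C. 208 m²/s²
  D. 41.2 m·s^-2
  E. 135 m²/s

Reference: [kg·m²·s⁻²·mol⁻¹] / [kg·mol⁻¹] = m²·s⁻².
Each option:
  A. [kg·m²·s⁻²·A⁻¹] · [A] = kg·m²·s⁻²
  B. m²·s⁻²·K⁻¹
  C. m²·s⁻²  ← same
  D. m·s⁻²
  E. m²·s⁻¹
Only C. matches m²·s⁻².

C.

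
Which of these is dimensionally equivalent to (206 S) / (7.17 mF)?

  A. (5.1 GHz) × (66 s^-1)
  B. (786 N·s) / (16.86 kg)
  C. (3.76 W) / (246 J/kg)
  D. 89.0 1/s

D.

Reference: [kg⁻¹·m⁻²·s³·A²] / [kg⁻¹·m⁻²·s⁴·A²] = s⁻¹.
Each option:
  A. [s⁻¹] · [s⁻¹] = s⁻²
  B. [kg·m·s⁻¹] / [kg] = m·s⁻¹
  C. [kg·m²·s⁻³] / [m²·s⁻²] = kg·s⁻¹
  D. s⁻¹  ← same
Only D. matches s⁻¹.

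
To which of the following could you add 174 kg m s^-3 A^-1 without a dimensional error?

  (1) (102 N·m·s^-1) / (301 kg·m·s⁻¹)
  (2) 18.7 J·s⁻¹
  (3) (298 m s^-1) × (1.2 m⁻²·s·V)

Reference: kg·m·s⁻³·A⁻¹.
Each option:
  (1) [kg·m²·s⁻³] / [kg·m·s⁻¹] = m·s⁻²
  (2) J·s⁻¹ = N·m·s⁻¹ = kg·m²·s⁻³
  (3) [m·s⁻¹] · [kg·s⁻²·A⁻¹] = kg·m·s⁻³·A⁻¹  ← same
Only (3) matches kg·m·s⁻³·A⁻¹.

(3)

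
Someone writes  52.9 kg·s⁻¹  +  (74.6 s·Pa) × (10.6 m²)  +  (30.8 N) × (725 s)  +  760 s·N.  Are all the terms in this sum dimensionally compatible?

No

Work out the base dimensions of each:
  52.9 kg·s⁻¹:  kg·s⁻¹
  (74.6 s·Pa) × (10.6 m²):  [kg·m⁻¹·s⁻¹] · [m²] = kg·m·s⁻¹
  (30.8 N) × (725 s):  [kg·m·s⁻²] · [s] = kg·m·s⁻¹
  760 s·N:  N·s = kg·m·s⁻²·s = kg·m·s⁻¹
The terms do not share a single dimension (kg·m·s⁻¹ vs kg·s⁻¹).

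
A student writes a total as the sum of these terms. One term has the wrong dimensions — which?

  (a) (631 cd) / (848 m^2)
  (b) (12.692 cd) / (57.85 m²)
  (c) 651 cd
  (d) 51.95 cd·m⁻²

Dimensions:
  (a) [cd] / [m²] = m⁻²·cd
  (b) [cd] / [m²] = m⁻²·cd
  (c) cd
  (d) cd·m⁻² = m⁻²·cd
All reduce to m⁻²·cd except (c), which is cd.

(c)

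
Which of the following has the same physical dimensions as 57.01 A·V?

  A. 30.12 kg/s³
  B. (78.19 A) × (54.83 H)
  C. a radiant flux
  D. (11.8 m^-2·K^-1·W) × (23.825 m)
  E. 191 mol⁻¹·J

Reference: V·A = J·C⁻¹·A = kg·m²·s⁻³.
Each option:
  A. kg·s⁻³
  B. [A] · [kg·m²·s⁻²·A⁻²] = kg·m²·s⁻²·A⁻¹
  C. [radiant flux] = kg·m²·s⁻³  ← same
  D. [kg·s⁻³·K⁻¹] · [m] = kg·m·s⁻³·K⁻¹
  E. J·mol⁻¹ = N·m·mol⁻¹ = kg·m²·s⁻²·mol⁻¹
Only C. matches kg·m²·s⁻³.

C.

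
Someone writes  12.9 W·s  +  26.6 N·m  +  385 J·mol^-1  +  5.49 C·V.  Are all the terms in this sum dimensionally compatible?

No

In SI base units:
  12.9 W·s:  W·s = J·s⁻¹·s = kg·m²·s⁻²
  26.6 N·m:  N·m = kg·m·s⁻²·m = kg·m²·s⁻²
  385 J·mol^-1:  J·mol⁻¹ = N·m·mol⁻¹ = kg·m²·s⁻²·mol⁻¹
  5.49 C·V:  C·V = s·A·J·C⁻¹ = kg·m²·s⁻²
The terms do not share a single dimension (kg·m²·s⁻² vs kg·m²·s⁻²·mol⁻¹).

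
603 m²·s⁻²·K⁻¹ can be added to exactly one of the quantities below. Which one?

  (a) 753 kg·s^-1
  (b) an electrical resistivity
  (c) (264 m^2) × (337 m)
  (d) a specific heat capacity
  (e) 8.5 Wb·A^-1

(d)

Reference: m²·s⁻²·K⁻¹.
Each option:
  (a) kg·s⁻¹
  (b) [electrical resistivity] = kg·m³·s⁻³·A⁻²
  (c) [m²] · [m] = m³
  (d) [specific heat capacity] = m²·s⁻²·K⁻¹  ← same
  (e) Wb·A⁻¹ = V·s·A⁻¹ = kg·m²·s⁻²·A⁻²
Only (d) matches m²·s⁻²·K⁻¹.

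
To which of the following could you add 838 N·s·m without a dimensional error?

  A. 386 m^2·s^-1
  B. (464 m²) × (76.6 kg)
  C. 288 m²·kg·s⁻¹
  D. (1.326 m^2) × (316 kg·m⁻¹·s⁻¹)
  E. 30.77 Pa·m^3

Reference: N·m·s = kg·m·s⁻²·m·s = kg·m²·s⁻¹.
Each option:
  A. m²·s⁻¹
  B. [m²] · [kg] = kg·m²
  C. kg·m²·s⁻¹  ← same
  D. [m²] · [kg·m⁻¹·s⁻¹] = kg·m·s⁻¹
  E. Pa·m³ = N·m⁻²·m³ = kg·m²·s⁻²
Only C. matches kg·m²·s⁻¹.

C.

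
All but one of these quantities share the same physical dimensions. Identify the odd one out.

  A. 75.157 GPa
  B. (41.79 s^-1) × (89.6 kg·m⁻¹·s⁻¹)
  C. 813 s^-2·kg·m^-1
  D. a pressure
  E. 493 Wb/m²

E.

Expand each in SI base units:
  A. Pa = N·m⁻² = kg·m⁻¹·s⁻²
  B. [s⁻¹] · [kg·m⁻¹·s⁻¹] = kg·m⁻¹·s⁻²
  C. kg·m⁻¹·s⁻²
  D. [pressure] = kg·m⁻¹·s⁻²
  E. Wb·m⁻² = V·s·m⁻² = kg·s⁻²·A⁻¹
All reduce to kg·m⁻¹·s⁻² except E., which is kg·s⁻²·A⁻¹.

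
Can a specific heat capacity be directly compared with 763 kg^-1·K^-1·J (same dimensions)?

Yes

Expand each in SI base units:
  a specific heat capacity:  [specific heat capacity] = m²·s⁻²·K⁻¹
  763 kg^-1·K^-1·J:  J·kg⁻¹·K⁻¹ = N·m·kg⁻¹·K⁻¹ = m²·s⁻²·K⁻¹
Both are m²·s⁻²·K⁻¹, so they have the same dimensions and can be added.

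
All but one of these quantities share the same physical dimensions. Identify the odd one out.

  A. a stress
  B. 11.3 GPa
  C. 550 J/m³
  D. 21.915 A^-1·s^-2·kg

Reduce each to base SI dimensions:
  A. [stress] = kg·m⁻¹·s⁻²
  B. Pa = N·m⁻² = kg·m⁻¹·s⁻²
  C. J·m⁻³ = N·m·m⁻³ = kg·m⁻¹·s⁻²
  D. kg·s⁻²·A⁻¹
All reduce to kg·m⁻¹·s⁻² except D., which is kg·s⁻²·A⁻¹.

D.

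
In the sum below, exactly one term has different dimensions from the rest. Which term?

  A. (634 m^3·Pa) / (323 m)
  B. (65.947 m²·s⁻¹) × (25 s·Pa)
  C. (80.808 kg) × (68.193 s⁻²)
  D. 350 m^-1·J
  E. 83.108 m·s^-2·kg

C.

Reduce each to base SI dimensions:
  A. [kg·m²·s⁻²] / [m] = kg·m·s⁻²
  B. [m²·s⁻¹] · [kg·m⁻¹·s⁻¹] = kg·m·s⁻²
  C. [kg] · [s⁻²] = kg·s⁻²
  D. J·m⁻¹ = N·m·m⁻¹ = kg·m·s⁻²
  E. kg·m·s⁻²
All reduce to kg·m·s⁻² except C., which is kg·s⁻².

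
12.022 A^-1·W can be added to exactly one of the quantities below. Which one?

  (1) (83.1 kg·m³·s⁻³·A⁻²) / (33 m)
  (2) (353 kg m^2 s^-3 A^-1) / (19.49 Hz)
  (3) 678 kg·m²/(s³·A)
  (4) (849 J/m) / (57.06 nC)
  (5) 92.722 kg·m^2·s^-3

(3)

Reference: W·A⁻¹ = J·s⁻¹·A⁻¹ = kg·m²·s⁻³·A⁻¹.
Each option:
  (1) [kg·m³·s⁻³·A⁻²] / [m] = kg·m²·s⁻³·A⁻²
  (2) [kg·m²·s⁻³·A⁻¹] / [s⁻¹] = kg·m²·s⁻²·A⁻¹
  (3) kg·m²·s⁻³·A⁻¹  ← same
  (4) [kg·m·s⁻²] / [s·A] = kg·m·s⁻³·A⁻¹
  (5) kg·m²·s⁻³
Only (3) matches kg·m²·s⁻³·A⁻¹.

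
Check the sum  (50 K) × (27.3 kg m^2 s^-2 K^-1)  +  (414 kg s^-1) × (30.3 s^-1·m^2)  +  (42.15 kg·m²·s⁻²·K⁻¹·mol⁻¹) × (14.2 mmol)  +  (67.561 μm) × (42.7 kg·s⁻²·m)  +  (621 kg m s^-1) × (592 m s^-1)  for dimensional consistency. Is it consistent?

Dimensions:
  (50 K) × (27.3 kg m^2 s^-2 K^-1):  [K] · [kg·m²·s⁻²·K⁻¹] = kg·m²·s⁻²
  (414 kg s^-1) × (30.3 s^-1·m^2):  [kg·s⁻¹] · [m²·s⁻¹] = kg·m²·s⁻²
  (42.15 kg·m²·s⁻²·K⁻¹·mol⁻¹) × (14.2 mmol):  [kg·m²·s⁻²·K⁻¹·mol⁻¹] · [mol] = kg·m²·s⁻²·K⁻¹
  (67.561 μm) × (42.7 kg·s⁻²·m):  [m] · [kg·m·s⁻²] = kg·m²·s⁻²
  (621 kg m s^-1) × (592 m s^-1):  [kg·m·s⁻¹] · [m·s⁻¹] = kg·m²·s⁻²
The terms do not share a single dimension (kg·m²·s⁻² vs kg·m²·s⁻²·K⁻¹).

No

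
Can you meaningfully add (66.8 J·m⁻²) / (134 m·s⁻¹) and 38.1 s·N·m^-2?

Expand each in SI base units:
  (66.8 J·m⁻²) / (134 m·s⁻¹):  [kg·s⁻²] / [m·s⁻¹] = kg·m⁻¹·s⁻¹
  38.1 s·N·m^-2:  N·s·m⁻² = kg·m·s⁻²·s·m⁻² = kg·m⁻¹·s⁻¹
Both are kg·m⁻¹·s⁻¹, so they have the same dimensions and can be added.

Yes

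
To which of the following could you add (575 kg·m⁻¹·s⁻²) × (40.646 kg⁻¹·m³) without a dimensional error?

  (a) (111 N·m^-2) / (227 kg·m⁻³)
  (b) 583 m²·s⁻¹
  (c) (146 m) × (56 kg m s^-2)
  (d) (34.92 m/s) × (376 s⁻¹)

Reference: [kg·m⁻¹·s⁻²] · [kg⁻¹·m³] = m²·s⁻².
Each option:
  (a) [kg·m⁻¹·s⁻²] / [kg·m⁻³] = m²·s⁻²  ← same
  (b) m²·s⁻¹
  (c) [m] · [kg·m·s⁻²] = kg·m²·s⁻²
  (d) [m·s⁻¹] · [s⁻¹] = m·s⁻²
Only (a) matches m²·s⁻².

(a)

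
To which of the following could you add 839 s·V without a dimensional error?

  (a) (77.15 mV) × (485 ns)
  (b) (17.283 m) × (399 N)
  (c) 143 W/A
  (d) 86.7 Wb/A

Reference: V·s = J·C⁻¹·s = kg·m²·s⁻²·A⁻¹.
Each option:
  (a) [kg·m²·s⁻³·A⁻¹] · [s] = kg·m²·s⁻²·A⁻¹  ← same
  (b) [m] · [kg·m·s⁻²] = kg·m²·s⁻²
  (c) W·A⁻¹ = J·s⁻¹·A⁻¹ = kg·m²·s⁻³·A⁻¹
  (d) Wb·A⁻¹ = V·s·A⁻¹ = kg·m²·s⁻²·A⁻²
Only (a) matches kg·m²·s⁻²·A⁻¹.

(a)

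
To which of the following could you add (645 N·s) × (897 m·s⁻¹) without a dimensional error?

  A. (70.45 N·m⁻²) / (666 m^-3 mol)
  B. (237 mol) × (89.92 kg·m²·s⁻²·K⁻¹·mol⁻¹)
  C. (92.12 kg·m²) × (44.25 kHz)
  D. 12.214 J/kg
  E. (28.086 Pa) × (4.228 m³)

E.

Reference: [kg·m·s⁻¹] · [m·s⁻¹] = kg·m²·s⁻².
Each option:
  A. [kg·m⁻¹·s⁻²] / [m⁻³·mol] = kg·m²·s⁻²·mol⁻¹
  B. [mol] · [kg·m²·s⁻²·K⁻¹·mol⁻¹] = kg·m²·s⁻²·K⁻¹
  C. [kg·m²] · [s⁻¹] = kg·m²·s⁻¹
  D. J·kg⁻¹ = N·m·kg⁻¹ = m²·s⁻²
  E. [kg·m⁻¹·s⁻²] · [m³] = kg·m²·s⁻²  ← same
Only E. matches kg·m²·s⁻².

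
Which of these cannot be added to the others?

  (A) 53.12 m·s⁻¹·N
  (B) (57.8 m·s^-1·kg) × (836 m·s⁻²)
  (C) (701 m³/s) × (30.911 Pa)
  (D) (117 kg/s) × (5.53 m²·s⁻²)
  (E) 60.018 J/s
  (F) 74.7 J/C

In SI base units:
  (A) N·m·s⁻¹ = kg·m·s⁻²·m·s⁻¹ = kg·m²·s⁻³
  (B) [kg·m·s⁻¹] · [m·s⁻²] = kg·m²·s⁻³
  (C) [m³·s⁻¹] · [kg·m⁻¹·s⁻²] = kg·m²·s⁻³
  (D) [kg·s⁻¹] · [m²·s⁻²] = kg·m²·s⁻³
  (E) J·s⁻¹ = N·m·s⁻¹ = kg·m²·s⁻³
  (F) J·C⁻¹ = N·m·(s·A)⁻¹ = kg·m²·s⁻³·A⁻¹
All reduce to kg·m²·s⁻³ except (F), which is kg·m²·s⁻³·A⁻¹.

(F)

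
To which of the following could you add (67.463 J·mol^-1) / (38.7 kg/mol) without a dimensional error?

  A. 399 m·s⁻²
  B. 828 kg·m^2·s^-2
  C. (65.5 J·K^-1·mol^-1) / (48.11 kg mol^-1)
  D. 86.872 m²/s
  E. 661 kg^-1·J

E.

Reference: [kg·m²·s⁻²·mol⁻¹] / [kg·mol⁻¹] = m²·s⁻².
Each option:
  A. m·s⁻²
  B. kg·m²·s⁻²
  C. [kg·m²·s⁻²·K⁻¹·mol⁻¹] / [kg·mol⁻¹] = m²·s⁻²·K⁻¹
  D. m²·s⁻¹
  E. J·kg⁻¹ = N·m·kg⁻¹ = m²·s⁻²  ← same
Only E. matches m²·s⁻².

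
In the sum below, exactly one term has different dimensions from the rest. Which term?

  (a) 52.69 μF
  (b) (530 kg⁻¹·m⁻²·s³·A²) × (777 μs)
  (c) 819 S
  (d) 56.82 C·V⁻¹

Expand each in SI base units:
  (a) F = C·V⁻¹ = kg⁻¹·m⁻²·s⁴·A²
  (b) [kg⁻¹·m⁻²·s³·A²] · [s] = kg⁻¹·m⁻²·s⁴·A²
  (c) S = Ω⁻¹ = kg⁻¹·m⁻²·s³·A²
  (d) C·V⁻¹ = s·A·(J·C⁻¹)⁻¹ = kg⁻¹·m⁻²·s⁴·A²
All reduce to kg⁻¹·m⁻²·s⁴·A² except (c), which is kg⁻¹·m⁻²·s³·A².

(c)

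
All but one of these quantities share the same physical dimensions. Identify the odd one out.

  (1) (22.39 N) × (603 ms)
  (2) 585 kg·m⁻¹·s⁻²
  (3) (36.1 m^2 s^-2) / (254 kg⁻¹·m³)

(1)

In SI base units:
  (1) [kg·m·s⁻²] · [s] = kg·m·s⁻¹
  (2) kg·m⁻¹·s⁻²
  (3) [m²·s⁻²] / [kg⁻¹·m³] = kg·m⁻¹·s⁻²
All reduce to kg·m⁻¹·s⁻² except (1), which is kg·m·s⁻¹.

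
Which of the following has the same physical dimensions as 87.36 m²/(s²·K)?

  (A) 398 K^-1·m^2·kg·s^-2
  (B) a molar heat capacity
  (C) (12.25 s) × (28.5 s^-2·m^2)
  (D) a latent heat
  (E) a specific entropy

Reference: m²·s⁻²·K⁻¹.
Each option:
  (A) kg·m²·s⁻²·K⁻¹
  (B) [molar heat capacity] = kg·m²·s⁻²·K⁻¹·mol⁻¹
  (C) [s] · [m²·s⁻²] = m²·s⁻¹
  (D) [latent heat] = m²·s⁻²
  (E) [specific entropy] = m²·s⁻²·K⁻¹  ← same
Only (E) matches m²·s⁻²·K⁻¹.

(E)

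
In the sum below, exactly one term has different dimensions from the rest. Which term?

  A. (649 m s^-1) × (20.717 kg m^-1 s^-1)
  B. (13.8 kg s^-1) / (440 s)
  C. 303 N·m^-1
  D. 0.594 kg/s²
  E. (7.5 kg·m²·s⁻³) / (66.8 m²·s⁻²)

Expand each in SI base units:
  A. [m·s⁻¹] · [kg·m⁻¹·s⁻¹] = kg·s⁻²
  B. [kg·s⁻¹] / [s] = kg·s⁻²
  C. N·m⁻¹ = kg·m·s⁻²·m⁻¹ = kg·s⁻²
  D. kg·s⁻²
  E. [kg·m²·s⁻³] / [m²·s⁻²] = kg·s⁻¹
All reduce to kg·s⁻² except E., which is kg·s⁻¹.

E.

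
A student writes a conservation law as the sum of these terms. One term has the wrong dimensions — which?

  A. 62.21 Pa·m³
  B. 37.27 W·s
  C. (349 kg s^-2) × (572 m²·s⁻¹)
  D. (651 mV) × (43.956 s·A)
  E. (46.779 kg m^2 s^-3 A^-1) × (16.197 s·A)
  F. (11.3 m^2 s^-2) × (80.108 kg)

C.

Dimensions:
  A. Pa·m³ = N·m⁻²·m³ = kg·m²·s⁻²
  B. W·s = J·s⁻¹·s = kg·m²·s⁻²
  C. [kg·s⁻²] · [m²·s⁻¹] = kg·m²·s⁻³
  D. [kg·m²·s⁻³·A⁻¹] · [s·A] = kg·m²·s⁻²
  E. [kg·m²·s⁻³·A⁻¹] · [s·A] = kg·m²·s⁻²
  F. [m²·s⁻²] · [kg] = kg·m²·s⁻²
All reduce to kg·m²·s⁻² except C., which is kg·m²·s⁻³.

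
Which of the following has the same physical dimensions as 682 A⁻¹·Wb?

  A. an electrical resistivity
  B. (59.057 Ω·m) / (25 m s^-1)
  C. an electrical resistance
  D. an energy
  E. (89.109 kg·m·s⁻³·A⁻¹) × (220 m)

B.

Reference: Wb·A⁻¹ = V·s·A⁻¹ = kg·m²·s⁻²·A⁻².
Each option:
  A. [electrical resistivity] = kg·m³·s⁻³·A⁻²
  B. [kg·m³·s⁻³·A⁻²] / [m·s⁻¹] = kg·m²·s⁻²·A⁻²  ← same
  C. [electrical resistance] = kg·m²·s⁻³·A⁻²
  D. [energy] = kg·m²·s⁻²
  E. [kg·m·s⁻³·A⁻¹] · [m] = kg·m²·s⁻³·A⁻¹
Only B. matches kg·m²·s⁻²·A⁻².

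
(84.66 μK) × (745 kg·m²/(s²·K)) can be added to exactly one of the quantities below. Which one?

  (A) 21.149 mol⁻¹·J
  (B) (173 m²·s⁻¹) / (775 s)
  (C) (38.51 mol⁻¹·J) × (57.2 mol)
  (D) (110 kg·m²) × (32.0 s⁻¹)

(C)

Reference: [K] · [kg·m²·s⁻²·K⁻¹] = kg·m²·s⁻².
Each option:
  (A) J·mol⁻¹ = N·m·mol⁻¹ = kg·m²·s⁻²·mol⁻¹
  (B) [m²·s⁻¹] / [s] = m²·s⁻²
  (C) [kg·m²·s⁻²·mol⁻¹] · [mol] = kg·m²·s⁻²  ← same
  (D) [kg·m²] · [s⁻¹] = kg·m²·s⁻¹
Only (C) matches kg·m²·s⁻².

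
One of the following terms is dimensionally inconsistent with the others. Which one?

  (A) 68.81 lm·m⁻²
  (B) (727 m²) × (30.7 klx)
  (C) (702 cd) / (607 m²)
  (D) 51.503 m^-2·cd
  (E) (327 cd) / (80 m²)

(B)

Dimensions:
  (A) lm·m⁻² = cd·m⁻² = m⁻²·cd
  (B) [m²] · [m⁻²·cd] = cd
  (C) [cd] / [m²] = m⁻²·cd
  (D) cd·m⁻² = m⁻²·cd
  (E) [cd] / [m²] = m⁻²·cd
All reduce to m⁻²·cd except (B), which is cd.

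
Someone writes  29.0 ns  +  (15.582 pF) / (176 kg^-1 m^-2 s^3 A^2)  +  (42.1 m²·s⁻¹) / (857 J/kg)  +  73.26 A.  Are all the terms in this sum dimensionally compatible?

In SI base units:
  29.0 ns:  s
  (15.582 pF) / (176 kg^-1 m^-2 s^3 A^2):  [kg⁻¹·m⁻²·s⁴·A²] / [kg⁻¹·m⁻²·s³·A²] = s
  (42.1 m²·s⁻¹) / (857 J/kg):  [m²·s⁻¹] / [m²·s⁻²] = s
  73.26 A:  A
The terms do not share a single dimension (A vs s).

No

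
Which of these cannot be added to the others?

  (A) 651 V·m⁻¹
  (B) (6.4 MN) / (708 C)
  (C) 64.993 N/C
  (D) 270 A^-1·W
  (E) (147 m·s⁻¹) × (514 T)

Expand each in SI base units:
  (A) V·m⁻¹ = J·C⁻¹·m⁻¹ = kg·m·s⁻³·A⁻¹
  (B) [kg·m·s⁻²] / [s·A] = kg·m·s⁻³·A⁻¹
  (C) N·C⁻¹ = kg·m·s⁻²·(s·A)⁻¹ = kg·m·s⁻³·A⁻¹
  (D) W·A⁻¹ = J·s⁻¹·A⁻¹ = kg·m²·s⁻³·A⁻¹
  (E) [m·s⁻¹] · [kg·s⁻²·A⁻¹] = kg·m·s⁻³·A⁻¹
All reduce to kg·m·s⁻³·A⁻¹ except (D), which is kg·m²·s⁻³·A⁻¹.

(D)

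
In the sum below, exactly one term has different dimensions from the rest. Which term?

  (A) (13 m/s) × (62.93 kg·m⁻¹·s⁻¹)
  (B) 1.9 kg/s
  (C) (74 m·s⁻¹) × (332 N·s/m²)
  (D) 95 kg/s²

(B)

Reduce each to base SI dimensions:
  (A) [m·s⁻¹] · [kg·m⁻¹·s⁻¹] = kg·s⁻²
  (B) kg·s⁻¹
  (C) [m·s⁻¹] · [kg·m⁻¹·s⁻¹] = kg·s⁻²
  (D) kg·s⁻²
All reduce to kg·s⁻² except (B), which is kg·s⁻¹.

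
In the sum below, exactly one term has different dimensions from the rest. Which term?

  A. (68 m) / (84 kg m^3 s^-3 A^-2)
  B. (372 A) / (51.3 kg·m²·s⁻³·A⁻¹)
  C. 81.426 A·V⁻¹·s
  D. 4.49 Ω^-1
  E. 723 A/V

C.

Reduce each to base SI dimensions:
  A. [m] / [kg·m³·s⁻³·A⁻²] = kg⁻¹·m⁻²·s³·A²
  B. [A] / [kg·m²·s⁻³·A⁻¹] = kg⁻¹·m⁻²·s³·A²
  C. A·s·V⁻¹ = A·s·(J·C⁻¹)⁻¹ = kg⁻¹·m⁻²·s⁴·A²
  D. Ω⁻¹ = (V·A⁻¹)⁻¹ = kg⁻¹·m⁻²·s³·A²
  E. A·V⁻¹ = A·(J·C⁻¹)⁻¹ = kg⁻¹·m⁻²·s³·A²
All reduce to kg⁻¹·m⁻²·s³·A² except C., which is kg⁻¹·m⁻²·s⁴·A².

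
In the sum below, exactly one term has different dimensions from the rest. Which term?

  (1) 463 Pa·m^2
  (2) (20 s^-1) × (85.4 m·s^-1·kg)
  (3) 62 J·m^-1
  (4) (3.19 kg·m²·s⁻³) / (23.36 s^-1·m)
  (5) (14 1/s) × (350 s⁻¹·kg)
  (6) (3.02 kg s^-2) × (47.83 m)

Reduce each to base SI dimensions:
  (1) Pa·m² = N·m⁻²·m² = kg·m·s⁻²
  (2) [s⁻¹] · [kg·m·s⁻¹] = kg·m·s⁻²
  (3) J·m⁻¹ = N·m·m⁻¹ = kg·m·s⁻²
  (4) [kg·m²·s⁻³] / [m·s⁻¹] = kg·m·s⁻²
  (5) [s⁻¹] · [kg·s⁻¹] = kg·s⁻²
  (6) [kg·s⁻²] · [m] = kg·m·s⁻²
All reduce to kg·m·s⁻² except (5), which is kg·s⁻².

(5)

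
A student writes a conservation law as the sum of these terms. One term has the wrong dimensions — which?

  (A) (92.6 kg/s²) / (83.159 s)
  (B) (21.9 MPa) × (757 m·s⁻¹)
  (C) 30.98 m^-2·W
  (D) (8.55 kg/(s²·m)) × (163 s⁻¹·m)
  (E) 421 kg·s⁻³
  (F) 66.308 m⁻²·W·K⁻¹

Work out the base dimensions of each:
  (A) [kg·s⁻²] / [s] = kg·s⁻³
  (B) [kg·m⁻¹·s⁻²] · [m·s⁻¹] = kg·s⁻³
  (C) W·m⁻² = J·s⁻¹·m⁻² = kg·s⁻³
  (D) [kg·m⁻¹·s⁻²] · [m·s⁻¹] = kg·s⁻³
  (E) kg·s⁻³
  (F) W·m⁻²·K⁻¹ = J·s⁻¹·m⁻²·K⁻¹ = kg·s⁻³·K⁻¹
All reduce to kg·s⁻³ except (F), which is kg·s⁻³·K⁻¹.

(F)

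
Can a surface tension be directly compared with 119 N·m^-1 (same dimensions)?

Yes

Dimensions:
  a surface tension:  [surface tension] = kg·s⁻²
  119 N·m^-1:  N·m⁻¹ = kg·m·s⁻²·m⁻¹ = kg·s⁻²
Both are kg·s⁻², so they have the same dimensions and can be added.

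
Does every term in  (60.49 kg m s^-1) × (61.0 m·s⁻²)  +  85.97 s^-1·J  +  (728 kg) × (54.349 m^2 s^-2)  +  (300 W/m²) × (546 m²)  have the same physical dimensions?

In SI base units:
  (60.49 kg m s^-1) × (61.0 m·s⁻²):  [kg·m·s⁻¹] · [m·s⁻²] = kg·m²·s⁻³
  85.97 s^-1·J:  J·s⁻¹ = N·m·s⁻¹ = kg·m²·s⁻³
  (728 kg) × (54.349 m^2 s^-2):  [kg] · [m²·s⁻²] = kg·m²·s⁻²
  (300 W/m²) × (546 m²):  [kg·s⁻³] · [m²] = kg·m²·s⁻³
The terms do not share a single dimension (kg·m²·s⁻² vs kg·m²·s⁻³).

No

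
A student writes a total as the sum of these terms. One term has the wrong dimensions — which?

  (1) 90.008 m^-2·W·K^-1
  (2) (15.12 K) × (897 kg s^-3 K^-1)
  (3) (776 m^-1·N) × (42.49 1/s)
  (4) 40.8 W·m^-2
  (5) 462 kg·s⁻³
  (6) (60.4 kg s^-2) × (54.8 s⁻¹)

Dimensions:
  (1) W·m⁻²·K⁻¹ = J·s⁻¹·m⁻²·K⁻¹ = kg·s⁻³·K⁻¹
  (2) [K] · [kg·s⁻³·K⁻¹] = kg·s⁻³
  (3) [kg·s⁻²] · [s⁻¹] = kg·s⁻³
  (4) W·m⁻² = J·s⁻¹·m⁻² = kg·s⁻³
  (5) kg·s⁻³
  (6) [kg·s⁻²] · [s⁻¹] = kg·s⁻³
All reduce to kg·s⁻³ except (1), which is kg·s⁻³·K⁻¹.

(1)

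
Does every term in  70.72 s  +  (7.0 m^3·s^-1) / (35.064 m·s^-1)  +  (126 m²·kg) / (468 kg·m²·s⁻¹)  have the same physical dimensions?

No

Expand each in SI base units:
  70.72 s:  s
  (7.0 m^3·s^-1) / (35.064 m·s^-1):  [m³·s⁻¹] / [m·s⁻¹] = m²
  (126 m²·kg) / (468 kg·m²·s⁻¹):  [kg·m²] / [kg·m²·s⁻¹] = s
The terms do not share a single dimension (m² vs s).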